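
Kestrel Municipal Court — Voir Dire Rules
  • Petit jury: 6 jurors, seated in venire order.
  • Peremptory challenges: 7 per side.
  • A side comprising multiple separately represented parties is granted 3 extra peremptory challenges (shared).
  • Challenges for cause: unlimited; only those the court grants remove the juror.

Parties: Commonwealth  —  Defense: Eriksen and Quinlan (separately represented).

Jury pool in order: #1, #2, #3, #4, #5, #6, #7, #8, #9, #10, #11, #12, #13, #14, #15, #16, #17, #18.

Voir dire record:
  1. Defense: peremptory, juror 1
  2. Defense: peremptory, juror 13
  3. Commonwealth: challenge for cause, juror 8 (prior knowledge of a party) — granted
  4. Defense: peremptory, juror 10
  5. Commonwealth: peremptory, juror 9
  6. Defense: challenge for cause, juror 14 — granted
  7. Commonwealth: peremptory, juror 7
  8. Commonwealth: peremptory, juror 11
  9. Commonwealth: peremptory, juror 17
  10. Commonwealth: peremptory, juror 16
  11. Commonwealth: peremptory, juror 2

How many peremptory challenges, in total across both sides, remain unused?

Commonwealth allotment: 7. Defense allotment: 7 base + 3 multi-party = 10.
Commonwealth peremptories used: #9, #7, #11, #17, #16, #2 — 6 (the for-cause on #8 doesn't count).
Defense peremptories used: #1, #13, #10 — 3 (the for-cause on #14 doesn't count).
Remaining: (7 − 6) + (10 − 3) = 8.

8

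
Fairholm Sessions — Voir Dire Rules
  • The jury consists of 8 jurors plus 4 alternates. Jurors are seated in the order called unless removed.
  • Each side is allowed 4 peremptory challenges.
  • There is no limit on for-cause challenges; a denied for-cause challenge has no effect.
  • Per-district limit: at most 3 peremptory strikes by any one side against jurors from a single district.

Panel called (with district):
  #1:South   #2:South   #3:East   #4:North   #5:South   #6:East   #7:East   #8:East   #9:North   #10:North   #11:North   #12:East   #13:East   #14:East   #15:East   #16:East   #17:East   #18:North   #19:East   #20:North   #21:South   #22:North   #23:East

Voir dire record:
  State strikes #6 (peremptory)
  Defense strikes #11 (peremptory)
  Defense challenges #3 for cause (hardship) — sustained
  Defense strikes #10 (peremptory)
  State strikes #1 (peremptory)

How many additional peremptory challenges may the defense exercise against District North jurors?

Defense peremptories so far: #11, #10 — 2 of 4 used, 2 left overall.
Against District North: #11, #10 — 2 used; per-district cap 3 leaves 1.
Binding limit: min(2, 1) = 1.

1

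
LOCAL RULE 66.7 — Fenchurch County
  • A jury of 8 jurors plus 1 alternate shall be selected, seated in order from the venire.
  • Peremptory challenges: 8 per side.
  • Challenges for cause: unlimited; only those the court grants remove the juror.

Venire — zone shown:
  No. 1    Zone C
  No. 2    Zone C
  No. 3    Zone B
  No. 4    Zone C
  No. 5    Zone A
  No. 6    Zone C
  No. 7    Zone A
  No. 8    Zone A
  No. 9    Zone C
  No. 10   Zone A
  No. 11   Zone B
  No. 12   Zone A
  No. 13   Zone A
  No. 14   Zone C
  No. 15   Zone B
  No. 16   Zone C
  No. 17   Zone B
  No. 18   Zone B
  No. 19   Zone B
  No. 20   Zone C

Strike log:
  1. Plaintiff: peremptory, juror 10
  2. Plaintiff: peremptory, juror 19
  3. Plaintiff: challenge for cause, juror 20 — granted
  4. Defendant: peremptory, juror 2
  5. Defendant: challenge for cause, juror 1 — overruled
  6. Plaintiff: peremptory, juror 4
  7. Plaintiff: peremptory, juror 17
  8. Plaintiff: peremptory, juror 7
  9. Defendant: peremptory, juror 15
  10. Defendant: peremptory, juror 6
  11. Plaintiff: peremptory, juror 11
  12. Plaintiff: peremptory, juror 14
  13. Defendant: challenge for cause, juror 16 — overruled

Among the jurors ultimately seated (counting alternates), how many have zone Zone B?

Removed: #2, #4, #6, #7, #10, #11, #14, #15, #17, #19, #20.
Seated (9 incl. alternates): #1, #3, #5, #8, #9, #12, #13, #16, #18.
Of those, in Zone B: #3, #18 → 2.

2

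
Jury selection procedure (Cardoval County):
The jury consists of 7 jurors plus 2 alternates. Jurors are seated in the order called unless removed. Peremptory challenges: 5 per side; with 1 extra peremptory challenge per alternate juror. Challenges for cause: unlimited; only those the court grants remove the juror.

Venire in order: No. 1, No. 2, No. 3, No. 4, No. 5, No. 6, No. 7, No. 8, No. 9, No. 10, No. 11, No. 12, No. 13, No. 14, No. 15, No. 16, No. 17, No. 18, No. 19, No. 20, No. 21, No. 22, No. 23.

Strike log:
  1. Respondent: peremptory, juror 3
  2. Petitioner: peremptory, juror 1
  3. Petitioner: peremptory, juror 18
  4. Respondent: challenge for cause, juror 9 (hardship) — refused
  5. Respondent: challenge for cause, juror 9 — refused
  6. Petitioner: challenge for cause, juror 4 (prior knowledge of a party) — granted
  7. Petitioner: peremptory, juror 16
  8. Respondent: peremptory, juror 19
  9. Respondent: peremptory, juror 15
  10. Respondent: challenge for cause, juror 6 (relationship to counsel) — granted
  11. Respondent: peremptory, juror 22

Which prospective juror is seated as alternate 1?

12

Removed: #1, #3, #4, #6, #15, #16, #18, #19, #22. (#9 stays — for-cause denied.)
Seating in order: seats 1–7 → #2, #5, #7, #8, #9, #10, #11; alternates → #12, #13.
So alternate 1 is #12.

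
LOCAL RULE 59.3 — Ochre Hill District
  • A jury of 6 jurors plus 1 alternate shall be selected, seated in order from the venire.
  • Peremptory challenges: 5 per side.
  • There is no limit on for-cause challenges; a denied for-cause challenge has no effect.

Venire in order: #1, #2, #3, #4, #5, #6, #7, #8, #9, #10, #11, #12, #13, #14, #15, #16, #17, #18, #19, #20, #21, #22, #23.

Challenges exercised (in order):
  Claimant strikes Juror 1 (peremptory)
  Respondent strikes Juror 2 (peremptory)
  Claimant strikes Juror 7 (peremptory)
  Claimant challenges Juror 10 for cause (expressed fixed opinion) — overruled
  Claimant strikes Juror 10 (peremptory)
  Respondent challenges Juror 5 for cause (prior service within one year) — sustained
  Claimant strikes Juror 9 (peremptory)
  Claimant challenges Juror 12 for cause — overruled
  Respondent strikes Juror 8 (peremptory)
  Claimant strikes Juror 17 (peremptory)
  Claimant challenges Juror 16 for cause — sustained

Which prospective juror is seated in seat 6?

Removed: #1, #2, #5, #7, #8, #9, #10, #16, #17. (#12 stays — for-cause denied.)
Filling seats in venire order through position 6: #3, #4, #6, #11, #12, #13.
So seat 6 is #13.

13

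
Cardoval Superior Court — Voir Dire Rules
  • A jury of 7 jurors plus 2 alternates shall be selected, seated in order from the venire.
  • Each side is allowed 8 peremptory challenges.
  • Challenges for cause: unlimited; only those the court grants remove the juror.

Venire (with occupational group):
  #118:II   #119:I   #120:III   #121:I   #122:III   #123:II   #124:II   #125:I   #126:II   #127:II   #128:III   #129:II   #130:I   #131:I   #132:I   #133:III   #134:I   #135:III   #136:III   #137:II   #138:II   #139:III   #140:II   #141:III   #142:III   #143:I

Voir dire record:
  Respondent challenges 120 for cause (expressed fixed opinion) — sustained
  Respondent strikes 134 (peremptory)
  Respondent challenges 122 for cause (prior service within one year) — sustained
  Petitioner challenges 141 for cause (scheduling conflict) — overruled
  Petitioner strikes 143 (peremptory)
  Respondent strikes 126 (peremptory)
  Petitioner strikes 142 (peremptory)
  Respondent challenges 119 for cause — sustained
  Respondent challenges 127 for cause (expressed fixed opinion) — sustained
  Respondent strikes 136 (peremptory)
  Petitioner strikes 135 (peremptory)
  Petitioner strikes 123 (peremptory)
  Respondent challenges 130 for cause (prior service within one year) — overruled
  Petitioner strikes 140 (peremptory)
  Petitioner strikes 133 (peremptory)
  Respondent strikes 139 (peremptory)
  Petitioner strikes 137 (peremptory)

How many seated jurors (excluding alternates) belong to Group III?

1

Removed: #119, #120, #122, #123, #126, #127, #133, #134, #135, #136, #137, #139, #140, #142, #143.
Seated jurors 1–7: #118, #121, #124, #125, #128, #129, #130 (alternates #131, #132 not counted).
Of those, in Group III: #128 → 1.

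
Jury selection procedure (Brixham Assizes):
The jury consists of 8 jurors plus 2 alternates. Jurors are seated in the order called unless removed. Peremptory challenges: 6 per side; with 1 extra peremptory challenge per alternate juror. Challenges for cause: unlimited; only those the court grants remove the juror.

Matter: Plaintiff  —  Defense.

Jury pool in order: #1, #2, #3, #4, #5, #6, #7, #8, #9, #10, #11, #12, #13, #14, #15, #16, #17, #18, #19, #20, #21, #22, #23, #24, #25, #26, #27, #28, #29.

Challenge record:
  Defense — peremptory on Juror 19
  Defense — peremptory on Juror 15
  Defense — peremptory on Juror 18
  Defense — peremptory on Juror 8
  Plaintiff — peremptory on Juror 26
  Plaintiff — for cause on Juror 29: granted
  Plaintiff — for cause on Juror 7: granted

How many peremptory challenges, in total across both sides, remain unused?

11

Plaintiff allotment: 6 base + 1 × 2 alternates = 8. Defense allotment: 6 base + 1 × 2 alternates = 8.
Plaintiff peremptories used: #26 — 1 (for-cause on #29, #7 don't count).
Defense peremptories used: #19, #15, #18, #8 — 4.
Remaining: (8 − 1) + (8 − 4) = 11.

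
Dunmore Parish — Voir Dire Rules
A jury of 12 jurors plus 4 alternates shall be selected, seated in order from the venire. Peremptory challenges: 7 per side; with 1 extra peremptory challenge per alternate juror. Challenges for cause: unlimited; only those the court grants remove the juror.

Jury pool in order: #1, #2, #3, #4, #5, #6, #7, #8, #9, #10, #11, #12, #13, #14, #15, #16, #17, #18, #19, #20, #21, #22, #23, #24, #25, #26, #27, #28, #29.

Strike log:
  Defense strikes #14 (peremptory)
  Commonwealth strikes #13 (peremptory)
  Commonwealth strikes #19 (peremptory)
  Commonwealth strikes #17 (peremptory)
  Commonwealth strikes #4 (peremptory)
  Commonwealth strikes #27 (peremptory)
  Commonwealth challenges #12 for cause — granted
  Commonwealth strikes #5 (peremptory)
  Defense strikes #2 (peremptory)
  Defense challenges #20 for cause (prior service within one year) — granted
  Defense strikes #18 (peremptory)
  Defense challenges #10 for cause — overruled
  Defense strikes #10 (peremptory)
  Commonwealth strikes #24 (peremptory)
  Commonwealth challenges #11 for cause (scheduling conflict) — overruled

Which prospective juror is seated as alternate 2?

Removed: #2, #4, #5, #10, #12, #13, #14, #17, #18, #19, #20, #24, #27. (#11 stays — for-cause denied.)
Seating in order: seats 1–12 → #1, #3, #6, #7, #8, #9, #11, #15, #16, #21, #22, #23; alternates → #25, #26, #28, #29.
So alternate 2 is #26.

26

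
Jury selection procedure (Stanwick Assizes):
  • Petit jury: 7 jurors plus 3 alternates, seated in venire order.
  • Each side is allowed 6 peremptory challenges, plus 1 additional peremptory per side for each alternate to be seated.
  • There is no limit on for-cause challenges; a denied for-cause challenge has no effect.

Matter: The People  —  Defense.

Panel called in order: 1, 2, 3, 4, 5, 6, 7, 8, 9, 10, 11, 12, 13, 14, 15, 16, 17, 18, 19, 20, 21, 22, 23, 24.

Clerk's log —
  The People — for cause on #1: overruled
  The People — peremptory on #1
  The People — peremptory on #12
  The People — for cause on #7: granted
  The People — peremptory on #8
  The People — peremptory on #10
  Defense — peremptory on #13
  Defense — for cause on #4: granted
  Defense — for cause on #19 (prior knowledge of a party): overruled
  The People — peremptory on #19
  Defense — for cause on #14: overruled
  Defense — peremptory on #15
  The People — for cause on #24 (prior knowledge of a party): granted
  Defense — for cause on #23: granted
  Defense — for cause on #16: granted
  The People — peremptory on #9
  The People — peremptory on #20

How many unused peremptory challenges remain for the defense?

Defense allotment: 6 base + 1 × 3 alternates = 9.
Defense peremptories used: #13, #15 — 2 (for-cause on #4, #19, #14, #23, #16 don't count).
Remaining: 9 − 2 = 7.

7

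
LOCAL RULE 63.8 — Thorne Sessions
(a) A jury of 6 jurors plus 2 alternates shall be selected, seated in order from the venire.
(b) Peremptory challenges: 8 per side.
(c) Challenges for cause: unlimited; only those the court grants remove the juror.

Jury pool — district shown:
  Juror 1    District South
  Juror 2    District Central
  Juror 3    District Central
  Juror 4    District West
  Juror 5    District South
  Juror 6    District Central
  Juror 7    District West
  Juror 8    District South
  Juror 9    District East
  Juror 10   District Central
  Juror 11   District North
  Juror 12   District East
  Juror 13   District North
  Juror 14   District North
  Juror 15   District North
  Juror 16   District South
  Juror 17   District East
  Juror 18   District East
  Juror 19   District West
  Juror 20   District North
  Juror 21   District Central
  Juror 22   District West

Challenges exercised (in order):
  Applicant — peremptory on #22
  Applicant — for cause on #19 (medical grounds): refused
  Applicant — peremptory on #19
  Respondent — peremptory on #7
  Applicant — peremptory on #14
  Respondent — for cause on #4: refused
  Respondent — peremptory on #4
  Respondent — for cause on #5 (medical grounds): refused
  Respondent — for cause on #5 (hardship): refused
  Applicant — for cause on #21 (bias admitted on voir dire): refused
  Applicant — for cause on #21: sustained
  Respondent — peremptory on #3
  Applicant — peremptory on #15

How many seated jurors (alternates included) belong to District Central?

Removed: #3, #4, #7, #14, #15, #19, #21, #22.
Seated (8 incl. alternates): #1, #2, #5, #6, #8, #9, #10, #11.
Of those, in District Central: #2, #6, #10 → 3.

3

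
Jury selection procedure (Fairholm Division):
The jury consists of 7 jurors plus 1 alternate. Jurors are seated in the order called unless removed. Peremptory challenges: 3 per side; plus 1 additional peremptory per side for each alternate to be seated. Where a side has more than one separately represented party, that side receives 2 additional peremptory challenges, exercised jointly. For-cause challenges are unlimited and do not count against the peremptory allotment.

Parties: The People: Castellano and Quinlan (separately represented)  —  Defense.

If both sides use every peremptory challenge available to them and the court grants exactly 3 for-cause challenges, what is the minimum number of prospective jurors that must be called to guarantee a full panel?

21

Seats to fill: 7 + 1 alternates = 8.
Peremptories — The People: 3 + 1×1 + 2 = 6; Defense: 3 + 1×1 = 4; total 10.
For-cause removals: 3.
Minimum venire: 8 + 10 + 3 = 21.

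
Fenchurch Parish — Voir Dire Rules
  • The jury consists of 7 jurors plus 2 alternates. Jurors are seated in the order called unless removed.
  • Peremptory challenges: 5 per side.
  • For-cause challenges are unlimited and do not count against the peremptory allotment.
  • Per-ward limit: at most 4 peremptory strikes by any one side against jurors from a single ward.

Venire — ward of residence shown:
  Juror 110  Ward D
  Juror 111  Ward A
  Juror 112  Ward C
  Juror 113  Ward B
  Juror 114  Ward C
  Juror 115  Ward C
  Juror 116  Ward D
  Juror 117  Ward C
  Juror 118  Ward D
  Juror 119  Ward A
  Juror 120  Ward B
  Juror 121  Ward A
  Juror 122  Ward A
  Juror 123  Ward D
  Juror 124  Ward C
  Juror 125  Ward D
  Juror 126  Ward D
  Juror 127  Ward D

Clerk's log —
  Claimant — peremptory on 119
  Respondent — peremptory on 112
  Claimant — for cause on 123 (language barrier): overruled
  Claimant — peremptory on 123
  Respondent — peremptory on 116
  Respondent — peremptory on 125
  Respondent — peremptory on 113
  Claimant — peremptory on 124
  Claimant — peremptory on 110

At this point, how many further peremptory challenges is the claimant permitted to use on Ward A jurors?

Claimant peremptories so far: #119, #123, #124, #110 — 4 of 5 used, 1 left overall.
Against Ward A: #119 — 1 used; per-ward cap 4 leaves 3.
Binding limit: min(1, 3) = 1.

1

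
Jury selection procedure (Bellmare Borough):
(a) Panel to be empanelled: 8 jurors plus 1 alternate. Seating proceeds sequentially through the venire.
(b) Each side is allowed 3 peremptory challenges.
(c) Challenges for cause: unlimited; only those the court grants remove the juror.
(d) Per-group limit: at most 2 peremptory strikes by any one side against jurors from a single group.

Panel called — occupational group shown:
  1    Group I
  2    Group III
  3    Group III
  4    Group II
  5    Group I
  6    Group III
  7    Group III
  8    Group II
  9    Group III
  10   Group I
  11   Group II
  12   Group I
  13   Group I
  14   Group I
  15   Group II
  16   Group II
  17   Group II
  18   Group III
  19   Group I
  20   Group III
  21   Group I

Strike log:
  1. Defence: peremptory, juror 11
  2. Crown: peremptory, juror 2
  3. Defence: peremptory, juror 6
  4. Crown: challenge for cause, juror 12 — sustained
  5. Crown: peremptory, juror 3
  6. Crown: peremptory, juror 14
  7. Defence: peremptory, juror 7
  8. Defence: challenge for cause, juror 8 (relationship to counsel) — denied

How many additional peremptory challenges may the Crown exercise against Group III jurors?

0

Crown peremptories so far: #2, #3, #14 — 3 of 3 used, 0 left overall.
Against Group III: #2, #3 — 2 used; per-group cap 2 leaves 0.
Binding limit: min(0, 0) = 0.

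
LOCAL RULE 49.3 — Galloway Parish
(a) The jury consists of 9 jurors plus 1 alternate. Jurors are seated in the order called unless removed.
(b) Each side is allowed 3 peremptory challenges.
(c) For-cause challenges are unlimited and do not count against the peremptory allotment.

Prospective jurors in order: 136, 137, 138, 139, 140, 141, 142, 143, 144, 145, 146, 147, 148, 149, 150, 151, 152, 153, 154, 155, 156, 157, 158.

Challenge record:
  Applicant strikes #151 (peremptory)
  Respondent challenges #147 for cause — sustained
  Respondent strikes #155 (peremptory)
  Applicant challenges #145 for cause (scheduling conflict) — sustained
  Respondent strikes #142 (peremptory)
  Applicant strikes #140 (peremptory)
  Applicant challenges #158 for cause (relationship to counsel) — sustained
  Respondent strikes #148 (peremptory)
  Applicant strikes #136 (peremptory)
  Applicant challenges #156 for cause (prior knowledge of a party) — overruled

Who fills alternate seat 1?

Removed: #136, #140, #142, #145, #147, #148, #151, #155, #158. (#156 stays — for-cause denied.)
Seating in order: seats 1–9 → #137, #138, #139, #141, #143, #144, #146, #149, #150; alternates → #152.
So alternate 1 is #152.

152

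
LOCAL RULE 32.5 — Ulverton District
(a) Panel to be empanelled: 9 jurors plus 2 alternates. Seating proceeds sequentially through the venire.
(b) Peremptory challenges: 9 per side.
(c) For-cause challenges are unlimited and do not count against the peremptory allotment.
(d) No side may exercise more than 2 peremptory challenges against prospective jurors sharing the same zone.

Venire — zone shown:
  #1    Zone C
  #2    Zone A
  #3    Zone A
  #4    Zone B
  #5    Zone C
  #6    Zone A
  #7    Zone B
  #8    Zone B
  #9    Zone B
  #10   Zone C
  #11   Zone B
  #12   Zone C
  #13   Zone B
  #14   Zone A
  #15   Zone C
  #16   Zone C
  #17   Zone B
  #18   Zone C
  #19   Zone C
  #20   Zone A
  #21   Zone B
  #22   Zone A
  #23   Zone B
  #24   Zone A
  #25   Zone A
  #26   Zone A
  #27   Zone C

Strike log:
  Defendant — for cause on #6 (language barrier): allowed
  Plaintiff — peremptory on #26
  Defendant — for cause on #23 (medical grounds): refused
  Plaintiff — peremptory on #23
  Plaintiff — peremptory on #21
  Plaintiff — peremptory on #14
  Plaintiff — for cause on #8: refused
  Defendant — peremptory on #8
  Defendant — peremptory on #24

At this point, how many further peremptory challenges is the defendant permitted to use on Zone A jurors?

Defendant peremptories so far: #8, #24 — 2 of 9 used, 7 left overall.
Against Zone A: #24 — 1 used; per-zone cap 2 leaves 1.
Binding limit: min(7, 1) = 1.

1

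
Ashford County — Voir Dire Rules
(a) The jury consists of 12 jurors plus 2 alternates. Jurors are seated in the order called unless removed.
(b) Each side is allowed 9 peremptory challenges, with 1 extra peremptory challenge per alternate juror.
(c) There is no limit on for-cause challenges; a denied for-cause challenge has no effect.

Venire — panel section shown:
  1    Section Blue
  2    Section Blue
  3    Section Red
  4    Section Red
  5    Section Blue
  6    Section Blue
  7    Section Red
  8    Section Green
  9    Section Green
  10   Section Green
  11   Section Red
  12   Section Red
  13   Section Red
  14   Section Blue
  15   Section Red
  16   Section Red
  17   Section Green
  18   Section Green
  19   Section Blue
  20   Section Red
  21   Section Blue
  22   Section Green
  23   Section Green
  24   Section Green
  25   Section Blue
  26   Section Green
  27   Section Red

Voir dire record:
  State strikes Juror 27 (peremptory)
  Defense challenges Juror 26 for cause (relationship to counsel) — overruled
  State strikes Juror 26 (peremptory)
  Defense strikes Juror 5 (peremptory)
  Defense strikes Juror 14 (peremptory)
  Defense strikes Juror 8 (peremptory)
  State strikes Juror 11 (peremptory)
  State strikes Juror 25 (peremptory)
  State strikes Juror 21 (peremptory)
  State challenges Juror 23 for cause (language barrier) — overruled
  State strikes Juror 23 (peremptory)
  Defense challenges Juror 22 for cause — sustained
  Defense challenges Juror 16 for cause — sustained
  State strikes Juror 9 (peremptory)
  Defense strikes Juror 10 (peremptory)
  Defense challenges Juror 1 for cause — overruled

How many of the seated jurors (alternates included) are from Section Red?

7

Removed: #5, #8, #9, #10, #11, #14, #16, #21, #22, #23, #25, #26, #27.
Seated (14 incl. alternates): #1, #2, #3, #4, #6, #7, #12, #13, #15, #17, #18, #19, #20, #24.
Of those, in Section Red: #3, #4, #7, #12, #13, #15, #20 → 7.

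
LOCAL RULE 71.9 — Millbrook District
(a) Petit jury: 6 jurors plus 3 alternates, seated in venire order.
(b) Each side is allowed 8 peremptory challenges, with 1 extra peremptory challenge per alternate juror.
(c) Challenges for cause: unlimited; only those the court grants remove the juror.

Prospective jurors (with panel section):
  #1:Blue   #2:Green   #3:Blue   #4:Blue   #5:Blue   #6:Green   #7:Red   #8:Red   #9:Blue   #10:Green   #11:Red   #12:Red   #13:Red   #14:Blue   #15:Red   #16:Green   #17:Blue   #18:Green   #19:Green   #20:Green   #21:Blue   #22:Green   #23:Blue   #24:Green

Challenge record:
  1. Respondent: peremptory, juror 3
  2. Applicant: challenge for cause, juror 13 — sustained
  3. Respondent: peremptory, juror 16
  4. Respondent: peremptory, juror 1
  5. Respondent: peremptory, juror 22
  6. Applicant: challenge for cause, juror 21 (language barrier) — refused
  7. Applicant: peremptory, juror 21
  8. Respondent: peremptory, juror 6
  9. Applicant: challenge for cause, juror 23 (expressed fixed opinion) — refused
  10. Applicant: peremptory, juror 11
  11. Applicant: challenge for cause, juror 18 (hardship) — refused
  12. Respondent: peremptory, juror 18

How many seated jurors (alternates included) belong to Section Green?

2

Removed: #1, #3, #6, #11, #13, #16, #18, #21, #22.
Seated (9 incl. alternates): #2, #4, #5, #7, #8, #9, #10, #12, #14.
Of those, in Section Green: #2, #10 → 2.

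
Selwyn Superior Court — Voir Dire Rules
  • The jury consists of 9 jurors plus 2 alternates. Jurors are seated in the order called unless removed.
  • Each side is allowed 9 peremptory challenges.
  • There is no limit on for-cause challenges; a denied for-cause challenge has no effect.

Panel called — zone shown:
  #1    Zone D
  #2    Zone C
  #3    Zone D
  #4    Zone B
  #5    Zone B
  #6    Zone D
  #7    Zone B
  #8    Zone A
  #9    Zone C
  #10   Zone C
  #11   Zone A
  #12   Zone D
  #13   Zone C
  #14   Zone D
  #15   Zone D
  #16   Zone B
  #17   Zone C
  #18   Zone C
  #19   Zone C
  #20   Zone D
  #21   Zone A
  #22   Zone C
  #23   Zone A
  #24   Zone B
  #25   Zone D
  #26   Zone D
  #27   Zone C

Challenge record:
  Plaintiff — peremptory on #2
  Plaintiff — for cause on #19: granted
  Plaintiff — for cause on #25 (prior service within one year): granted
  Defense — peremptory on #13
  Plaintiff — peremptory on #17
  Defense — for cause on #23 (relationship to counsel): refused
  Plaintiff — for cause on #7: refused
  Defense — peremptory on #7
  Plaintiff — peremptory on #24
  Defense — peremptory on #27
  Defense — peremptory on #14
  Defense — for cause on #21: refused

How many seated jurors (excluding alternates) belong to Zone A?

Removed: #2, #7, #13, #14, #17, #19, #24, #25, #27.
Seated jurors 1–9: #1, #3, #4, #5, #6, #8, #9, #10, #11 (alternates #12, #15 not counted).
Of those, in Zone A: #8, #11 → 2.

2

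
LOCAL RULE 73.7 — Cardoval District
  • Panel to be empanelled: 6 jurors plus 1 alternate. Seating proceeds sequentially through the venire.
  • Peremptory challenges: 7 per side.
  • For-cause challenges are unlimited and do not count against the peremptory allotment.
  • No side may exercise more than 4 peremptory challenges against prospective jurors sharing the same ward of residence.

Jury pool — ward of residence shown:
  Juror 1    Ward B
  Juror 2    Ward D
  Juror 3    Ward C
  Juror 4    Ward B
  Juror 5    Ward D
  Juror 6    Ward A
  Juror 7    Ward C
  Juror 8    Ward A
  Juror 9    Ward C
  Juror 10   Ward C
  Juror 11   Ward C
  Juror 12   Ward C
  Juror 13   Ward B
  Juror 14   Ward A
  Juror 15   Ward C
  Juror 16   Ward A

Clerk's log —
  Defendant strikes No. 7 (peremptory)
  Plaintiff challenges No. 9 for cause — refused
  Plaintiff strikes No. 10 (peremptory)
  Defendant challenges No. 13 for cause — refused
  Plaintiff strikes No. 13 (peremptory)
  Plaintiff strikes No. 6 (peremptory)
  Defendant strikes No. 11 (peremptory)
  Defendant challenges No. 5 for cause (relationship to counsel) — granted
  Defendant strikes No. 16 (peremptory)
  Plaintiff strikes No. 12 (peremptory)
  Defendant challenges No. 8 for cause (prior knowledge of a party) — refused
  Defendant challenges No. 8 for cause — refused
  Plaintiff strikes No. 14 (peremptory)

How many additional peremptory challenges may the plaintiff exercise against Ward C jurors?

Plaintiff peremptories so far: #10, #13, #6, #12, #14 — 5 of 7 used, 2 left overall.
Against Ward C: #10, #12 — 2 used; per-ward cap 4 leaves 2.
Binding limit: min(2, 2) = 2.

2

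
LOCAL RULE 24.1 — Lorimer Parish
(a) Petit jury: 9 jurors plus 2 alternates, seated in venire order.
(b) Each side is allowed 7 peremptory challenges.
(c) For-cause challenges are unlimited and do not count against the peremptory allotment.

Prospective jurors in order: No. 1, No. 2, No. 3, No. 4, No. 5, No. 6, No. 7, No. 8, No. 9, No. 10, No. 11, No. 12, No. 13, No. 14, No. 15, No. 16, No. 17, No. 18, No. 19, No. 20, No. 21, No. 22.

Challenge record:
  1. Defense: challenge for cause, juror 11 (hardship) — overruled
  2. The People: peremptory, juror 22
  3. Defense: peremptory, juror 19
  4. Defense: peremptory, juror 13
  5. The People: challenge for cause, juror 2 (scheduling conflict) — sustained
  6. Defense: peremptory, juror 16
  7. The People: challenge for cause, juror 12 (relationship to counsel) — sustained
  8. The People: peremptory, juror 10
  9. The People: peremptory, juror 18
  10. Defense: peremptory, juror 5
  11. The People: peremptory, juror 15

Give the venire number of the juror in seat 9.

Removed: #2, #5, #10, #12, #13, #15, #16, #18, #19, #22. (#11 stays — for-cause denied.)
Seating in order: seats 1–9 → #1, #3, #4, #6, #7, #8, #9, #11, #14; alternates → #17, #20.
So seat 9 is #14.

14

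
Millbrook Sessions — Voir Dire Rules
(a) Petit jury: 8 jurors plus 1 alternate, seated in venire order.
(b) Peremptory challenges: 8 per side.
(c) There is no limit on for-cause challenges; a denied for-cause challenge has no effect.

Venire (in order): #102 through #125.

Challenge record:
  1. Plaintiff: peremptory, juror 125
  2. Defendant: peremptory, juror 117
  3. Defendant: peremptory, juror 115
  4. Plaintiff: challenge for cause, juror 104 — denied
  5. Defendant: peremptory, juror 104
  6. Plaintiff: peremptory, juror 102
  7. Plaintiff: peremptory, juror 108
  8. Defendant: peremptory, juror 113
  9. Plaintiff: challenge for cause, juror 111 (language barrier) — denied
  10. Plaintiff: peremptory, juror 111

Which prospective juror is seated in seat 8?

Removed: #102, #104, #108, #111, #113, #115, #117, #125.
Seating in order: seats 1–8 → #103, #105, #106, #107, #109, #110, #112, #114; alternates → #116.
So seat 8 is #114.

114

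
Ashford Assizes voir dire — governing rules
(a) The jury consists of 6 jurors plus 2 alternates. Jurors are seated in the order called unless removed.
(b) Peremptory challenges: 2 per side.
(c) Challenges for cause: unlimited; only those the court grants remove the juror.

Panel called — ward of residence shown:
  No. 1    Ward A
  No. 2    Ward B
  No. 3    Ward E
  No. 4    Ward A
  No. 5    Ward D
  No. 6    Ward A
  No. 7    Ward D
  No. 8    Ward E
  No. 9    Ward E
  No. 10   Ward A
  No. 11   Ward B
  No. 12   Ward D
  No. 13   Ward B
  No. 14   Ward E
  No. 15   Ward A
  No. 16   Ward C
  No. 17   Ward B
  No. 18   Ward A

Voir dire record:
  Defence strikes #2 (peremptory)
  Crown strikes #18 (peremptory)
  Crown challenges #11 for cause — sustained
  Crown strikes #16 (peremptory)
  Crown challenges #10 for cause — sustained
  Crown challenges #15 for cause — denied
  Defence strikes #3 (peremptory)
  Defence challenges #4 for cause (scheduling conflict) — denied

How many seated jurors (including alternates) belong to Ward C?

Removed: #2, #3, #10, #11, #16, #18.
Seated (8 incl. alternates): #1, #4, #5, #6, #7, #8, #9, #12.
None of those are in Ward C → 0.

0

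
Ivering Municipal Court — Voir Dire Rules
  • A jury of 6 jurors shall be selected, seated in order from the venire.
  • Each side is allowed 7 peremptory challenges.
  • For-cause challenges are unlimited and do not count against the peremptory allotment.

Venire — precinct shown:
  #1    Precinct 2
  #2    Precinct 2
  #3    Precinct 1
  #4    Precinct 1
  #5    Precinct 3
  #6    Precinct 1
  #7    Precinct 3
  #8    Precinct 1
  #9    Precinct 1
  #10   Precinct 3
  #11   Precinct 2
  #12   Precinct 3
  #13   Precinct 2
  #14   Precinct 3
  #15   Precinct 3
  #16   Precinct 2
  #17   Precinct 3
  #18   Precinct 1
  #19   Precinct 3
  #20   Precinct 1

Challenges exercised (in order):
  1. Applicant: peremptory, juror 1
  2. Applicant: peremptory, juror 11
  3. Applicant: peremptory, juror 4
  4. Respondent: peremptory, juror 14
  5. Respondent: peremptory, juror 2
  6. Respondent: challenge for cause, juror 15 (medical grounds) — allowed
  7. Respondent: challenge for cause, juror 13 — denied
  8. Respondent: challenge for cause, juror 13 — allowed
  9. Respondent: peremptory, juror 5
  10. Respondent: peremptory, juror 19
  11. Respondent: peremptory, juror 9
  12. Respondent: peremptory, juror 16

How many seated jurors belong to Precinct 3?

Removed: #1, #2, #4, #5, #9, #11, #13, #14, #15, #16, #19.
Seated jurors 1–6: #3, #6, #7, #8, #10, #12.
Of those, in Precinct 3: #7, #10, #12 → 3.

3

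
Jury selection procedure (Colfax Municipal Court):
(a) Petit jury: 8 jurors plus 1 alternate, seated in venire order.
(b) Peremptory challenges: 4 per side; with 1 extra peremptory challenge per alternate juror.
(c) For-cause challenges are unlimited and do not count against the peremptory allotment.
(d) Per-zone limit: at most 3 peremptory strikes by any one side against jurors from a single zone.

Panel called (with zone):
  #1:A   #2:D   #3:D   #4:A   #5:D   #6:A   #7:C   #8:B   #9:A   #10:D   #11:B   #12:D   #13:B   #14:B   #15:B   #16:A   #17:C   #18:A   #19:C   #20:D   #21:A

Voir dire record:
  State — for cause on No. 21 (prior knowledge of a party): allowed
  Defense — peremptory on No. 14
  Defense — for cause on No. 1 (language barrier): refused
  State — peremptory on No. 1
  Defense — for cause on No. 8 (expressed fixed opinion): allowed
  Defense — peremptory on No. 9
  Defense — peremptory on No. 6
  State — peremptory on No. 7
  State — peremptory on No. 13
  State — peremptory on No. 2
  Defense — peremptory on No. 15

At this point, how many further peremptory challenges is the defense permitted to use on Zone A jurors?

Defense peremptories so far: #14, #9, #6, #15 — 4 of 5 used, 1 left overall.
Against Zone A: #9, #6 — 2 used; per-zone cap 3 leaves 1.
Binding limit: min(1, 1) = 1.

1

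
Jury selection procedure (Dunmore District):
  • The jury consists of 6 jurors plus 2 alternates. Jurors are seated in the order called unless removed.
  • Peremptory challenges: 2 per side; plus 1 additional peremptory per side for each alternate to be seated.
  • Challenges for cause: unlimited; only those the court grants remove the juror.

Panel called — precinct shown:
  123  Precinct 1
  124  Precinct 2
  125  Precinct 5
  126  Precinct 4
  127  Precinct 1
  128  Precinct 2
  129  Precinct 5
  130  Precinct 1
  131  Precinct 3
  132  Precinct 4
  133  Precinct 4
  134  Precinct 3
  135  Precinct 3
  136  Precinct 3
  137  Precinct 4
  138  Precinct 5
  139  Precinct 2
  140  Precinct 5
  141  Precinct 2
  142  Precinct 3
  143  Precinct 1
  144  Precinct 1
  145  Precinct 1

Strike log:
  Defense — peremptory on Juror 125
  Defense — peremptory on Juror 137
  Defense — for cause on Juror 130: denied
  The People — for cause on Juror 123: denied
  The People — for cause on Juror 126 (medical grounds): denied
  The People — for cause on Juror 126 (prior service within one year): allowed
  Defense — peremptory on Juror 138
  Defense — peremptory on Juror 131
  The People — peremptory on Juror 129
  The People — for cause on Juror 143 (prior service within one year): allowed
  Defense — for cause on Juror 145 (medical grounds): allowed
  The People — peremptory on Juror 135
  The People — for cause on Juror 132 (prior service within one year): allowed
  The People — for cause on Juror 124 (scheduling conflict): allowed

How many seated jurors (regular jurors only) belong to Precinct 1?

3

Removed: #124, #125, #126, #129, #131, #132, #135, #137, #138, #143, #145.
Seated jurors 1–6: #123, #127, #128, #130, #133, #134 (alternates #136, #139 not counted).
Of those, in Precinct 1: #123, #127, #130 → 3.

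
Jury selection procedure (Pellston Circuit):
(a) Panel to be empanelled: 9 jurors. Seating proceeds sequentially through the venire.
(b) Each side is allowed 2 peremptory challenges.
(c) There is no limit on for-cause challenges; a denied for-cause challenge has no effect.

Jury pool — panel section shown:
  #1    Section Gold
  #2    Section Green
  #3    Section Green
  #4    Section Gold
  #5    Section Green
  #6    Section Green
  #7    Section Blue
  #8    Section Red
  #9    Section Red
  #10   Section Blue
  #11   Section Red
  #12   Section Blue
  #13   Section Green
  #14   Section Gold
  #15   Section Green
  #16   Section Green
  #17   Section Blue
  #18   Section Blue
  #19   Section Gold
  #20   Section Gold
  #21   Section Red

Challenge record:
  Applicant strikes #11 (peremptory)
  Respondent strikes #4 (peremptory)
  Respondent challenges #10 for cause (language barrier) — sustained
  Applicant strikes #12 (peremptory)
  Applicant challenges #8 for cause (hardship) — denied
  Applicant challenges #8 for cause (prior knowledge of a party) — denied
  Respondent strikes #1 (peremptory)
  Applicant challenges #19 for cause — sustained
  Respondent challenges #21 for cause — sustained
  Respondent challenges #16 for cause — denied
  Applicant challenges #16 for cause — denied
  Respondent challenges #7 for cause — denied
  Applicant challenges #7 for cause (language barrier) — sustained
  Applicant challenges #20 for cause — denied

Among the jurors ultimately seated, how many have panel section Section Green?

6

Removed: #1, #4, #7, #10, #11, #12, #19, #21.
Seated jurors 1–9: #2, #3, #5, #6, #8, #9, #13, #14, #15.
Of those, in Section Green: #2, #3, #5, #6, #13, #15 → 6.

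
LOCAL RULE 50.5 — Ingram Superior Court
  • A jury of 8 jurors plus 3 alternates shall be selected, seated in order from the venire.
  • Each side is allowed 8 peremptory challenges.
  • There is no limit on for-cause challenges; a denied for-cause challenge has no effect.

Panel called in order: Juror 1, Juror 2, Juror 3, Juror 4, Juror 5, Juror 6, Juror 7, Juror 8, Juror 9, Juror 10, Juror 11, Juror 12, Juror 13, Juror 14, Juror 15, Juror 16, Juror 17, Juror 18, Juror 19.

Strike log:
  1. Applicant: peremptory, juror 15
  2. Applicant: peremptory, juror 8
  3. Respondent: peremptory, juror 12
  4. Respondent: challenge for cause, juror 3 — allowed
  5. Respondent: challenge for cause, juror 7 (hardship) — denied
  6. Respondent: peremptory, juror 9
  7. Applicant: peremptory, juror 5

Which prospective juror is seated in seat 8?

13

Removed: #3, #5, #8, #9, #12, #15. (#7 stays — for-cause denied.)
Seating in order: seats 1–8 → #1, #2, #4, #6, #7, #10, #11, #13; alternates → #14, #16, #17.
So seat 8 is #13.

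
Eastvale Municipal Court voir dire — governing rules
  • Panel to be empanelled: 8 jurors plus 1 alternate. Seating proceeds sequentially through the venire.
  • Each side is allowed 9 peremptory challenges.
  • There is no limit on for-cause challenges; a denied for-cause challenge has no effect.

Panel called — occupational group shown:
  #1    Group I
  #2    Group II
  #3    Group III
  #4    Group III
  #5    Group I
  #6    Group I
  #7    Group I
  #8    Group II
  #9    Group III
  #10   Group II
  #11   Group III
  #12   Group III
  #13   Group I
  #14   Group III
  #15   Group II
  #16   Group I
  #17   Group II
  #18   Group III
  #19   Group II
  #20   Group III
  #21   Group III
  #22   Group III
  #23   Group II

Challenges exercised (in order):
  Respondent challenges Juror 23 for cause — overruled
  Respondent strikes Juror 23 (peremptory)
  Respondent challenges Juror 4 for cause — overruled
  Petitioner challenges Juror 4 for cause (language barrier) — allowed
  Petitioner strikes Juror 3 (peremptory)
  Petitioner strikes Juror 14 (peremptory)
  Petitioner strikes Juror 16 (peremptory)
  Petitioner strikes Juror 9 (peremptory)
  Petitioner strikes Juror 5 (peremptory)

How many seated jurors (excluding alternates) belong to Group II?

3

Removed: #3, #4, #5, #9, #14, #16, #23.
Seated jurors 1–8: #1, #2, #6, #7, #8, #10, #11, #12 (alternates #13 not counted).
Of those, in Group II: #2, #8, #10 → 3.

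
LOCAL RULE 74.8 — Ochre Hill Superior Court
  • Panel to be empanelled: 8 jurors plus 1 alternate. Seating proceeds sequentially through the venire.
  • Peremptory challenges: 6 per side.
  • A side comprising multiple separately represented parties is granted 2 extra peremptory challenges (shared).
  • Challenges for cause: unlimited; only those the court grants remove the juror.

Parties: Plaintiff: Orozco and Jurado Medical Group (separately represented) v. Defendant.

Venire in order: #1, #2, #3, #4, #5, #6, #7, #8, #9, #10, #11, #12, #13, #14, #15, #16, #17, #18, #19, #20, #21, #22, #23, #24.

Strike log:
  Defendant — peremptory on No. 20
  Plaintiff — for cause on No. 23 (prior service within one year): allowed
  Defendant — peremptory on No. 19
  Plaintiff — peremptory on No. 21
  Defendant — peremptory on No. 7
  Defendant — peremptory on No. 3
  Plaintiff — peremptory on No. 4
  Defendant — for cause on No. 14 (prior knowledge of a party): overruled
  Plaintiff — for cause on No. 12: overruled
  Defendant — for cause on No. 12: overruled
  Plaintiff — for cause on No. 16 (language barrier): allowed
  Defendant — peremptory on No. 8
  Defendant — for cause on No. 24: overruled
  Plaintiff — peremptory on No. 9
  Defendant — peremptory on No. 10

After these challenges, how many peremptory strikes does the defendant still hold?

Defendant allotment: 6.
Defendant peremptories used: #20, #19, #7, #3, #8, #10 — 6 (for-cause on #14, #12, #24 don't count).
Remaining: 6 − 6 = 0.

0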